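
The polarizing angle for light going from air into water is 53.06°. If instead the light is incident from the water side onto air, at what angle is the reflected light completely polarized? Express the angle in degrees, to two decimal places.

θ_B' ≈ 36.94°

tan θ_B' = n₁/n₂ = 1/tan θ_B, so θ_B' = 90° − θ_B.
θ_B' = 90° − 53.06° = 36.94°.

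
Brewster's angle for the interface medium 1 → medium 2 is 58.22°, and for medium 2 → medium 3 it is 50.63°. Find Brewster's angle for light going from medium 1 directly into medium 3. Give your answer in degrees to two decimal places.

θ_B ≈ 63.05°

n₂/n₁ = tan 58.22° = 1.6141 and n₃/n₂ = tan 50.63° = 1.2187.
n₃/n₁ = 1.9671. Then tan θ_B(1→3) = n₃/n₁, so θ_B(1→3) = arctan(1.9671) = 63.05°.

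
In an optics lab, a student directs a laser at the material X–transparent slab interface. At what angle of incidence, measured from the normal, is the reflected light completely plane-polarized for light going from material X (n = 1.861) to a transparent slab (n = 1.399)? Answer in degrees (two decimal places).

At Brewster's angle the reflected and refracted rays are perpendicular, which with Snell's law gives tan θ_B = n₂/n₁.
Here n₂/n₁ = 1.399/1.861 = 0.7517, and Brewster's law gives tan θ_B = n₂/n₁.
θ_B = arctan(0.7517) = 36.93°.

θ_B ≈ 36.93°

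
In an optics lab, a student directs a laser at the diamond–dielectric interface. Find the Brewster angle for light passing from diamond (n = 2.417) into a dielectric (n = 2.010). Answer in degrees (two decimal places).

Brewster's condition: tan θ_B = n₂/n₁ = 2.010/2.417 = 0.8316.
So θ_B = arctan 0.8316 = 39.75°.

θ_B ≈ 39.75°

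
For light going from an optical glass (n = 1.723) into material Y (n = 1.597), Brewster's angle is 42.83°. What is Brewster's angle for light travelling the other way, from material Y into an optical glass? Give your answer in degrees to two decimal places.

θ_B' ≈ 47.17°

The two Brewster angles are complementary: θ_B' = 90° − θ_B = 90° − 42.83° = 47.17°.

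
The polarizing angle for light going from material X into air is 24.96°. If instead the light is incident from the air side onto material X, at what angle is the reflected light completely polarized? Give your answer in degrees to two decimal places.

θ_B' ≈ 65.04°

Reversing the direction swaps n₁ and n₂, so tan θ_B' = 1/tan θ_B and θ_B' = 90° − θ_B.
Hence θ_B' = 90° − 24.96° = 65.04°.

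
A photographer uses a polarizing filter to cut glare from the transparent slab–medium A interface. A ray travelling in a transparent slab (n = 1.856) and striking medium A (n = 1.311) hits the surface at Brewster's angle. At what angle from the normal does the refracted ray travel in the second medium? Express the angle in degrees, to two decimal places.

First find Brewster's angle: tan θ_B = 1.311/1.856 = 0.7064, giving θ_B = 35.24°.
At Brewster's angle the reflected and refracted rays are perpendicular, so θ_t = 90° − θ_B = 90° − 35.24° = 54.76°.

θ_t ≈ 54.76°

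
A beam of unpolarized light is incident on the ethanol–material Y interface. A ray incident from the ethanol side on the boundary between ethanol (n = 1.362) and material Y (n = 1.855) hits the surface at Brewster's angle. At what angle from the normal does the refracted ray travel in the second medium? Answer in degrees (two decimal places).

θ_t ≈ 36.29°

First find Brewster's angle: tan θ_B = 1.855/1.362 = 1.3620, giving θ_B = 53.71°.
Since θ_B + θ_t = 90° at Brewster incidence, θ_t = 90° − 53.71° = 36.29°.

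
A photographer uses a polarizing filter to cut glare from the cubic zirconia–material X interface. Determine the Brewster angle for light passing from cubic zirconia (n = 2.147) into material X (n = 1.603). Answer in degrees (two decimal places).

The reflected p-component vanishes when tan θ_B = n₂/n₁.
tan θ_B = n₂/n₁ = 1.603/2.147 = 0.7466.
θ_B = arctan(0.7466) = 36.75°.

θ_B ≈ 36.75°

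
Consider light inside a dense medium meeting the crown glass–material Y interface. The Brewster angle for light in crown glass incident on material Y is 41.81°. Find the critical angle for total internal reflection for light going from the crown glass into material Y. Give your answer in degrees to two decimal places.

θ_c ≈ 63.43°

From Brewster, n₂/n₁ = tan θ_B = tan 41.81° = 0.8944.
Then sin θ_c = n₂/n₁ = 0.8944, so θ_c = arcsin 0.8944 = 63.43°.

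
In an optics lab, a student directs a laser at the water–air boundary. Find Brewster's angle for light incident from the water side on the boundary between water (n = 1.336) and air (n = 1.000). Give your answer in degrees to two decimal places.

tan θ_B = n₂/n₁ = 1.000/1.336 = 0.7485.
θ_B = arctan(0.7485) = 36.81°.

θ_B ≈ 36.81°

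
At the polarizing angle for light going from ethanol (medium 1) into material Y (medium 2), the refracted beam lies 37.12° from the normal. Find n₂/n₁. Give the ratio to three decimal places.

θ_B + θ_t = 90°, so θ_B = 90° − 37.12° = 52.88°.
Then n₂/n₁ = tan θ_B = tan 52.88° = 1.321.

n₂/n₁ ≈ 1.321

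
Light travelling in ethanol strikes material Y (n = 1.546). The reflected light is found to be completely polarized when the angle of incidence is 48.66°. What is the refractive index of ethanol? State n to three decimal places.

Brewster's law: tan θ_B = n₂/n₁ (light incident in ethanol, refracted into material Y).
n₁ = n₂ / tan θ_B = 1.546 / tan 48.66° = 1.360.

n ≈ 1.360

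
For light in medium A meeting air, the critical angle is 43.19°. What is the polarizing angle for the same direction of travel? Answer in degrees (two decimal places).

θ_B ≈ 34.39°

sin θ_c = n₂/n₁, so n₂/n₁ = sin 43.19° = 0.6844.
Brewster: tan θ_B = n₂/n₁ = 0.6844.
θ_B = arctan(0.6844) = 34.39°.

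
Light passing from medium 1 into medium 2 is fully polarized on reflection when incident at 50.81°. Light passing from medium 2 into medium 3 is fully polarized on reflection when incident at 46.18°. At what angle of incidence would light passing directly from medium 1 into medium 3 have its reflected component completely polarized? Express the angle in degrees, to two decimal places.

θ_B ≈ 51.96°

Each Brewster angle gives a ratio: n₂/n₁ = tan 50.81° = 1.2266, n₃/n₂ = tan 46.18° = 1.0421.
n₃/n₁ = 1.2781. Then tan θ_B(1→3) = n₃/n₁, so θ_B(1→3) = arctan(1.2781) = 51.96°.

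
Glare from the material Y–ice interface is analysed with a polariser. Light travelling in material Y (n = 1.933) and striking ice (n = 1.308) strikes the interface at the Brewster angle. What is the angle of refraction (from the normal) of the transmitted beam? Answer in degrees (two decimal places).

θ_B = arctan(n₂/n₁) = arctan(1.308/1.933) = 34.08°.
Since θ_B + θ_t = 90° at Brewster incidence, θ_t = 90° − 34.08° = 55.92°.

θ_t ≈ 55.92°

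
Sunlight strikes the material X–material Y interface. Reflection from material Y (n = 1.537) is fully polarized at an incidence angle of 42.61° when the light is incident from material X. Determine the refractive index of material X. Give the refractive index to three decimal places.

Brewster's law: tan θ_B = n₂/n₁ (light incident in material X, refracted into material Y).
n₁ = n₂ / tan θ_B = 1.537 / tan 42.61° = 1.671.

n ≈ 1.671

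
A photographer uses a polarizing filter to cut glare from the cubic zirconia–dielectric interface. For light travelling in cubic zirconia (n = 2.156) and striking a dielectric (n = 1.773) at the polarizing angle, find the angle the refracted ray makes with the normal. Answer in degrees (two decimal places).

θ_B = arctan(n₂/n₁) = arctan(1.773/2.156) = 39.43°.
Since θ_B + θ_t = 90° at Brewster incidence, θ_t = 90° − 39.43° = 50.57°.

θ_t ≈ 50.57°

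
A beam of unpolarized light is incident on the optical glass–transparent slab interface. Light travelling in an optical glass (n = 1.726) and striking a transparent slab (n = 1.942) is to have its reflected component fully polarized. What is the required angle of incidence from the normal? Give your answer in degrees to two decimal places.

The reflected p-component vanishes when tan θ_B = n₂/n₁.
Here n₂/n₁ = 1.942/1.726 = 1.1251, and Brewster's law gives tan θ_B = n₂/n₁. Taking the arctangent, θ_B = 48.37°.

θ_B ≈ 48.37°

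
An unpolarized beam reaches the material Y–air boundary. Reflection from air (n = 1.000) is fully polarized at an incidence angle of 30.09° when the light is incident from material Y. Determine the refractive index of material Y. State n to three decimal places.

n ≈ 1.726

Full polarization of the reflected beam means tan θ_B = n₂/n₁, where n₁ is the incident medium (material Y).
n₁ = n₂ / tan θ_B = 1.000 / tan 30.09° = 1.726.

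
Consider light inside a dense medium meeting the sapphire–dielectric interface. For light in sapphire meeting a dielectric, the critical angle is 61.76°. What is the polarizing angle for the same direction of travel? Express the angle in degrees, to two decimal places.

At the critical angle sin θ_c = n₂/n₁, giving n₂/n₁ = sin 61.76° = 0.8810.
Then tan θ_B = n₂/n₁ = 0.8810, so θ_B = arctan 0.8810 = 41.38°.

θ_B ≈ 41.38°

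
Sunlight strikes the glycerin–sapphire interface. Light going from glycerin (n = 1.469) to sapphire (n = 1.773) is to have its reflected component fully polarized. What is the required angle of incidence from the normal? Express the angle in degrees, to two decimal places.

At Brewster's angle the reflected and refracted rays are perpendicular, which with Snell's law gives tan θ_B = n₂/n₁.
tan θ_B = n₂/n₁ = 1.773/1.469 = 1.2069.
So θ_B = arctan 1.2069 = 50.36°.

θ_B ≈ 50.36°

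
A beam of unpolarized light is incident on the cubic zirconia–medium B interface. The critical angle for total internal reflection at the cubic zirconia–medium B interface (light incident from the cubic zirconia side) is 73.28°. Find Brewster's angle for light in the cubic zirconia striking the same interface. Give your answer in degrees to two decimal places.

θ_B ≈ 43.76°

n₂/n₁ = sin θ_c = sin 73.28° = 0.9577.
tan θ_B equals the same ratio, so θ_B = arctan(0.9577) = 43.76°.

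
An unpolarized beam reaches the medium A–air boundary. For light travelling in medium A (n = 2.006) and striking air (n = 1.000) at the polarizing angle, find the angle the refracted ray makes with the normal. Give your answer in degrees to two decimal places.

First find Brewster's angle: tan θ_B = 1.000/2.006 = 0.4985, giving θ_B = 26.50°.
At Brewster's angle the reflected and refracted rays are perpendicular, so θ_t = 90° − θ_B = 90° − 26.50° = 63.50°.

θ_t ≈ 63.50°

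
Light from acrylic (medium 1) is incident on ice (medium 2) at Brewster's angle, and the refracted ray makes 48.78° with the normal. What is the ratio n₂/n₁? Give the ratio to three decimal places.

At Brewster incidence θ_B = 90° − θ_t = 90° − 48.78° = 41.22°.
tan θ_B = n₂/n₁, so n₂/n₁ = tan 41.22° = 0.876.

n₂/n₁ ≈ 0.876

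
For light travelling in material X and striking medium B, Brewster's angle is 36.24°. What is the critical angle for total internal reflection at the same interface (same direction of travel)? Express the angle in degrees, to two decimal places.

From Brewster, n₂/n₁ = tan θ_B = tan 36.24° = 0.7330.
Then sin θ_c = n₂/n₁ = 0.7330, so θ_c = arcsin 0.7330 = 47.14°.

θ_c ≈ 47.14°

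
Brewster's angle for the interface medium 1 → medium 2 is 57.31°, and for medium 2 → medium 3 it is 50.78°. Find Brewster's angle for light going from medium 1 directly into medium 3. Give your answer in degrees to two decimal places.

tan θ_B(1→2) = n₂/n₁ = tan 57.31° = 1.5583.
tan θ_B(2→3) = n₃/n₂ = tan 50.78° = 1.2252.
n₃/n₁ = 1.9093. Then tan θ_B(1→3) = n₃/n₁, so θ_B(1→3) = arctan(1.9093) = 62.36°.

θ_B ≈ 62.36°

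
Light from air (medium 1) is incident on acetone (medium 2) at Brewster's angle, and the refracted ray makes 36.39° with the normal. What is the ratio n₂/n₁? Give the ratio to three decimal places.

n₂/n₁ ≈ 1.357

At Brewster incidence θ_B = 90° − θ_t = 90° − 36.39° = 53.61°.
Then n₂/n₁ = tan θ_B = tan 53.61° = 1.357.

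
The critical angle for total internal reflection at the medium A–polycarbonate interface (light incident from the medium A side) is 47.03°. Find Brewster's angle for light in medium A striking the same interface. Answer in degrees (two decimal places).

θ_B ≈ 36.19°

sin θ_c = n₂/n₁, so n₂/n₁ = sin 47.03° = 0.7317.
Brewster: tan θ_B = n₂/n₁ = 0.7317.
θ_B = arctan(0.7317) = 36.19°.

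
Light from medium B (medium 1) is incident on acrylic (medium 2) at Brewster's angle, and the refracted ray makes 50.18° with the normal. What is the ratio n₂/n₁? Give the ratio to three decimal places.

At Brewster incidence θ_B = 90° − θ_t = 90° − 50.18° = 39.82°.
Then n₂/n₁ = tan θ_B = tan 39.82° = 0.834.

n₂/n₁ ≈ 0.834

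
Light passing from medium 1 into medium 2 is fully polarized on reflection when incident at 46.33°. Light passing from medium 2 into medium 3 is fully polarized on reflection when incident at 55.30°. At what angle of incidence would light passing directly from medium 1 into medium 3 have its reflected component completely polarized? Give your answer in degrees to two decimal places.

θ_B ≈ 56.53°

n₂/n₁ = tan 46.33° = 1.0475 and n₃/n₂ = tan 55.30° = 1.4442.
n₃/n₁ = 1.5128. Then tan θ_B(1→3) = n₃/n₁, so θ_B(1→3) = arctan(1.5128) = 56.53°.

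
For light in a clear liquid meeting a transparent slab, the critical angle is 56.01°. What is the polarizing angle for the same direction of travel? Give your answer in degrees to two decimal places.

At the critical angle sin θ_c = n₂/n₁, giving n₂/n₁ = sin 56.01° = 0.8291.
Then tan θ_B = n₂/n₁ = 0.8291, so θ_B = arctan 0.8291 = 39.66°.

θ_B ≈ 39.66°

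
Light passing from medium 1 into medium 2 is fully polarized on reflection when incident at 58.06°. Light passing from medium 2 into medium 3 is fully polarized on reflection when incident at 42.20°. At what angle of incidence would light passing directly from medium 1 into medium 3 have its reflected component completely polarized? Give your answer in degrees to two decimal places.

n₂/n₁ = tan 58.06° = 1.6041 and n₃/n₂ = tan 42.20° = 0.9067.
Multiplying, n₃/n₁ = 1.6041 × 0.9067 = 1.4545, and θ_B(1→3) = arctan 1.4545 = 55.49°.

θ_B ≈ 55.49°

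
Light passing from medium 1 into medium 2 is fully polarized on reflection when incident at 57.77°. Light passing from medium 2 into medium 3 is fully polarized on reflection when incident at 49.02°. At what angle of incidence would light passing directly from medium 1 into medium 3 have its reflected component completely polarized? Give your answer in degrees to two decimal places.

θ_B ≈ 61.29°

Each Brewster angle gives a ratio: n₂/n₁ = tan 57.77° = 1.5861, n₃/n₂ = tan 49.02° = 1.1512.
So n₃/n₁ = (n₂/n₁)(n₃/n₂) = 1.5861 × 1.1512 = 1.8259.
θ_B(1→3) = arctan(1.8259) = 61.29°.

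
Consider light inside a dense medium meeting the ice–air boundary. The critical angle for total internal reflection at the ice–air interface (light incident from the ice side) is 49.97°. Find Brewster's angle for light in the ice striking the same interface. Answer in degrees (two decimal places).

sin θ_c = n₂/n₁, so n₂/n₁ = sin 49.97° = 0.7657.
Brewster: tan θ_B = n₂/n₁ = 0.7657.
θ_B = arctan(0.7657) = 37.44°.

θ_B ≈ 37.44°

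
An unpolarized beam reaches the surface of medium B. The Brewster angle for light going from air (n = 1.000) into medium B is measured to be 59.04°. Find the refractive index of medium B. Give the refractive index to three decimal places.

Full polarization of the reflected beam means tan θ_B = n₂/n₁, where n₁ is the incident medium (air).
n₂ = n₁ tan θ_B = 1.000 × tan 59.04° = 1.667.

n ≈ 1.667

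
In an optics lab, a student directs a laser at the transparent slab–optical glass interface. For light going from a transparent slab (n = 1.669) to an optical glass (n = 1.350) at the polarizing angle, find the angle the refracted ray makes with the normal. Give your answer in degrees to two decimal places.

θ_B = arctan(n₂/n₁) = arctan(1.350/1.669) = 38.97°.
Since θ_B + θ_t = 90° at Brewster incidence, θ_t = 90° − 38.97° = 51.03°.

θ_t ≈ 51.03°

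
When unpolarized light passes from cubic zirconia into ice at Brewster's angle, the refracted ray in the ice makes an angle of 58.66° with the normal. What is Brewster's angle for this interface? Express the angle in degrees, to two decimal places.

Since the reflected and refracted rays are at right angles at the polarizing angle, θ_B + θ_t = 90°.
So θ_B = 90° − θ_t = 90° − 58.66° = 31.34°.

θ_B ≈ 31.34°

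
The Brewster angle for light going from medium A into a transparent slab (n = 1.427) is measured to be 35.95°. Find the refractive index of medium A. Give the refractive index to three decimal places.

n ≈ 1.968

At the Brewster angle, tan θ_B = n₂/n₁ with n₁ on the incident side (medium A) and n₂ on the transmitted side (a transparent slab).
n₁ = n₂ / tan θ_B = 1.427 / tan 35.95° = 1.968.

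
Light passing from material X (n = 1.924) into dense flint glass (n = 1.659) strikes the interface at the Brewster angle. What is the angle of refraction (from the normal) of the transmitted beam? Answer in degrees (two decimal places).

θ_t ≈ 49.23°

θ_B = arctan(n₂/n₁) = arctan(1.659/1.924) = 40.77°.
At Brewster's angle the reflected and refracted rays are perpendicular, so θ_t = 90° − θ_B = 90° − 40.77° = 49.23°.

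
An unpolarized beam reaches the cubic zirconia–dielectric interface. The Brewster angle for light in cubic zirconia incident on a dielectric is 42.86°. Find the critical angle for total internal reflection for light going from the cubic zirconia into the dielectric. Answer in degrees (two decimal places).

θ_c ≈ 68.12°

From Brewster, n₂/n₁ = tan θ_B = tan 42.86° = 0.9280.
Then sin θ_c = n₂/n₁ = 0.9280, so θ_c = arcsin 0.9280 = 68.12°.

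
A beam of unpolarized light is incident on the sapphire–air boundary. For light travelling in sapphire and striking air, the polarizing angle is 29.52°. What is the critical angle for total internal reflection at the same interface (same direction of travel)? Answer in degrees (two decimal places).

θ_c ≈ 34.49°

From Brewster, n₂/n₁ = tan θ_B = tan 29.52° = 0.5662.
Then sin θ_c = n₂/n₁ = 0.5662, so θ_c = arcsin 0.5662 = 34.49°.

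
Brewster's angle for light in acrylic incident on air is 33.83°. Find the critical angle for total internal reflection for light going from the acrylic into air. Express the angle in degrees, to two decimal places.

θ_c ≈ 42.08°

n₂/n₁ = tan 33.83° = 0.6702; the critical angle satisfies sin θ_c = n₂/n₁.
θ_c = arcsin(0.6702) = 42.08°.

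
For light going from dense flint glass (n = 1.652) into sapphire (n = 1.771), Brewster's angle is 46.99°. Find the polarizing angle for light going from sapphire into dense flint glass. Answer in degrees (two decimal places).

θ_B' ≈ 43.01°

The two Brewster angles are complementary: θ_B' = 90° − θ_B = 90° − 46.99° = 43.01°.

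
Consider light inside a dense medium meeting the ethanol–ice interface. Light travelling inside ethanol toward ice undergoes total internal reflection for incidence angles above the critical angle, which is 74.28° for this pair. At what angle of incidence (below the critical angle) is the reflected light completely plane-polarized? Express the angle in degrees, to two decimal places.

θ_B ≈ 43.91°

At the critical angle sin θ_c = n₂/n₁, giving n₂/n₁ = sin 74.28° = 0.9626.
Then tan θ_B = n₂/n₁ = 0.9626, so θ_B = arctan 0.9626 = 43.91°.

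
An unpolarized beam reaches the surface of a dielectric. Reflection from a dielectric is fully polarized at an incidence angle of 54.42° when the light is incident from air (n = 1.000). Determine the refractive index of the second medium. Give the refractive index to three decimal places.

Full polarization of the reflected beam means tan θ_B = n₂/n₁, where n₁ is the incident medium (air).
n₂ = n₁ tan θ_B = 1.000 × tan 54.42° = 1.398.

n ≈ 1.398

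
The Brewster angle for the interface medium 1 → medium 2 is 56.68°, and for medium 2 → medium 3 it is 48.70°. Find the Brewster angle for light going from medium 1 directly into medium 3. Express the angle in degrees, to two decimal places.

tan θ_B(1→2) = n₂/n₁ = tan 56.68° = 1.5212.
tan θ_B(2→3) = n₃/n₂ = tan 48.70° = 1.1383.
Multiplying, n₃/n₁ = 1.5212 × 1.1383 = 1.7315, and θ_B(1→3) = arctan 1.7315 = 59.99°.

θ_B ≈ 59.99°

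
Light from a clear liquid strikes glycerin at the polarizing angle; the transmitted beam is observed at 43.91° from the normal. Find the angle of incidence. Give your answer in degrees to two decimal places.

θ_B ≈ 46.09°

At Brewster's angle the reflected and refracted rays are perpendicular, so θ_B + θ_t = 90°.
θ_B = 90° − 43.91° = 46.09°.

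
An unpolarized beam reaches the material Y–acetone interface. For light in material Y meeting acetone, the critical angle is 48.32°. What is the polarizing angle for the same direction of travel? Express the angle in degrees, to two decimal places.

θ_B ≈ 36.75°

n₂/n₁ = sin θ_c = sin 48.32° = 0.7469.
tan θ_B equals the same ratio, so θ_B = arctan(0.7469) = 36.75°.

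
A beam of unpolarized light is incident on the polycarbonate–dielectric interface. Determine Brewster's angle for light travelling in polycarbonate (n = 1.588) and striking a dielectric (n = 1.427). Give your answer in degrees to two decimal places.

θ_B ≈ 41.94°

At Brewster's angle the reflected and refracted rays are perpendicular, which with Snell's law gives tan θ_B = n₂/n₁.
Brewster's condition: tan θ_B = n₂/n₁ = 1.427/1.588 = 0.8986.
θ_B = arctan(0.8986) = 41.94°.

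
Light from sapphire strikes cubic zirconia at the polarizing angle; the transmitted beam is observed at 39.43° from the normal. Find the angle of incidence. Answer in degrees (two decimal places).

Brewster's condition makes the reflected and refracted beams perpendicular: θ_B + θ_t = 90°.
θ_B = 90° − 39.43° = 50.57°.

θ_B ≈ 50.57°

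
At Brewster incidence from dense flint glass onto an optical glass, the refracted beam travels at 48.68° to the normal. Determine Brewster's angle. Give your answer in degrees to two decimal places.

θ_B ≈ 41.32°

Brewster's condition makes the reflected and refracted beams perpendicular: θ_B + θ_t = 90°.
θ_B = 90° − 48.68° = 41.32°.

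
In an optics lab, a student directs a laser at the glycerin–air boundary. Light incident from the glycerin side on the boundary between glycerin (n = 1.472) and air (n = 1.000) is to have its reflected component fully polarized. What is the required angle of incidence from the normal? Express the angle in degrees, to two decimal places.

θ_B ≈ 34.19°

Here n₂/n₁ = 1.000/1.472 = 0.6793, and Brewster's law gives tan θ_B = n₂/n₁. Taking the arctangent, θ_B = 34.19°.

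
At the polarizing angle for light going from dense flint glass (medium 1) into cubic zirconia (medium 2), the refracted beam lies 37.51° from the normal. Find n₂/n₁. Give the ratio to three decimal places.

n₂/n₁ ≈ 1.303

At Brewster incidence θ_B = 90° − θ_t = 90° − 37.51° = 52.49°.
Then n₂/n₁ = tan θ_B = tan 52.49° = 1.303.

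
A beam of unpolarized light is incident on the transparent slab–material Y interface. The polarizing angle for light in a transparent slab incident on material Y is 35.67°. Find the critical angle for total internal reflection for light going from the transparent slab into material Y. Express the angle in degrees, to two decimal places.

θ_c ≈ 45.87°

n₂/n₁ = tan 35.67° = 0.7178; the critical angle satisfies sin θ_c = n₂/n₁.
θ_c = arcsin(0.7178) = 45.87°.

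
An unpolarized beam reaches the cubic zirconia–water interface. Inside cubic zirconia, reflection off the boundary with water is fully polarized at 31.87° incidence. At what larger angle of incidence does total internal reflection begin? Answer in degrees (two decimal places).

θ_c ≈ 38.44°

n₂/n₁ = tan 31.87° = 0.6217; the critical angle satisfies sin θ_c = n₂/n₁.
θ_c = arcsin(0.6217) = 38.44°.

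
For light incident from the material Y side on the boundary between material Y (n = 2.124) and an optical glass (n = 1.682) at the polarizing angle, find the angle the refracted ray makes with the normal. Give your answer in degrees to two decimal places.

θ_t ≈ 51.62°

θ_B = arctan(n₂/n₁) = arctan(1.682/2.124) = 38.38°.
At Brewster's angle the reflected and refracted rays are perpendicular, so θ_t = 90° − θ_B = 90° − 38.38° = 51.62°.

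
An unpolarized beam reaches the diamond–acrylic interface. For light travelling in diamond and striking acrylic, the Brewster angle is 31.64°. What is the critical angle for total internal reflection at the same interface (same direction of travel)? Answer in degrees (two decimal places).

n₂/n₁ = tan 31.64° = 0.6162; the critical angle satisfies sin θ_c = n₂/n₁.
θ_c = arcsin(0.6162) = 38.04°.

θ_c ≈ 38.04°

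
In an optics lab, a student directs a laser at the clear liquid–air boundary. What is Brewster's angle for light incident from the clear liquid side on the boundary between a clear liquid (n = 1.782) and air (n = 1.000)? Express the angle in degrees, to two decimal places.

θ_B ≈ 29.30°

Brewster's condition: tan θ_B = n₂/n₁ = 1.000/1.782 = 0.5612. Taking the arctangent, θ_B = 29.30°.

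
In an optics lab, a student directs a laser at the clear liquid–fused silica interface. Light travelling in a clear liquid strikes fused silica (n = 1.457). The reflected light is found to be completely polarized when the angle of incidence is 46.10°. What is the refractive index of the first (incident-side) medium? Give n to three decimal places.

n ≈ 1.402

Full polarization of the reflected beam means tan θ_B = n₂/n₁, where n₁ is the incident medium (a clear liquid).
n₁ = n₂ / tan θ_B = 1.457 / tan 46.10° = 1.402.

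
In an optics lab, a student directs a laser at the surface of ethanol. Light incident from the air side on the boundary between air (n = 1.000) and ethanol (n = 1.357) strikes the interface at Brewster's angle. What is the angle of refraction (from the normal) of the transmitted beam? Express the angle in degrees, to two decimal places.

θ_t ≈ 36.39°

tan θ_B = n₂/n₁ = 1.357/1.000 = 1.3570, so θ_B = 53.61°.
The refracted ray is perpendicular to the reflected ray, so θ_t = 90° − θ_B = 36.39°.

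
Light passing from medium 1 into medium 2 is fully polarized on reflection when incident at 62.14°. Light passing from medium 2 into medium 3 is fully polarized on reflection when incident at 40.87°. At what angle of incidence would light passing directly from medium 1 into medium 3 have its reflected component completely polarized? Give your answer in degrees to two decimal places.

Each Brewster angle gives a ratio: n₂/n₁ = tan 62.14° = 1.8919, n₃/n₂ = tan 40.87° = 0.8653.
Multiplying, n₃/n₁ = 1.8919 × 0.8653 = 1.6371, and θ_B(1→3) = arctan 1.6371 = 58.58°.

θ_B ≈ 58.58°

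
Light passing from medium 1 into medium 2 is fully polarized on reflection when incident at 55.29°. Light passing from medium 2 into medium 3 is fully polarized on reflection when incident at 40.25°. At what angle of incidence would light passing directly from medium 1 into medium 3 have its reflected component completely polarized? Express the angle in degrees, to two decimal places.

n₂/n₁ = tan 55.29° = 1.4436 and n₃/n₂ = tan 40.25° = 0.8466.
Multiplying, n₃/n₁ = 1.4436 × 0.8466 = 1.2221, and θ_B(1→3) = arctan 1.2221 = 50.71°.

θ_B ≈ 50.71°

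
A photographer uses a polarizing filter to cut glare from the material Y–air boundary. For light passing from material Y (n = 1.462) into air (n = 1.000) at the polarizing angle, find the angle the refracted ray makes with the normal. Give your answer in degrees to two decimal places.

θ_t ≈ 55.63°

tan θ_B = n₂/n₁ = 1.000/1.462 = 0.6840, so θ_B = 34.37°.
Since θ_B + θ_t = 90° at Brewster incidence, θ_t = 90° − 34.37° = 55.63°.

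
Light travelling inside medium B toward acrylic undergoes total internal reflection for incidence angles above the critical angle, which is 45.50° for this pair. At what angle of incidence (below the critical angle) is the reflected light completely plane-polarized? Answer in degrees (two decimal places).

θ_B ≈ 35.50°

At the critical angle sin θ_c = n₂/n₁, giving n₂/n₁ = sin 45.50° = 0.7133.
Then tan θ_B = n₂/n₁ = 0.7133, so θ_B = arctan 0.7133 = 35.50°.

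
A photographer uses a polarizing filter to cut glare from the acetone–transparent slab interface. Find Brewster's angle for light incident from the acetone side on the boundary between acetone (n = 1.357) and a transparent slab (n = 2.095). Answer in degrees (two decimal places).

θ_B ≈ 57.07°

Brewster's condition: tan θ_B = n₂/n₁ = 2.095/1.357 = 1.5438.
θ_B = arctan(1.5438) = 57.07°.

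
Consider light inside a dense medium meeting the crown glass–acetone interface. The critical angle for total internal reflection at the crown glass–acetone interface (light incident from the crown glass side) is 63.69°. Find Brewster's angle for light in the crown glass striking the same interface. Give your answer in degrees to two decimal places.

At the critical angle sin θ_c = n₂/n₁, giving n₂/n₁ = sin 63.69° = 0.8964.
Then tan θ_B = n₂/n₁ = 0.8964, so θ_B = arctan 0.8964 = 41.87°.

θ_B ≈ 41.87°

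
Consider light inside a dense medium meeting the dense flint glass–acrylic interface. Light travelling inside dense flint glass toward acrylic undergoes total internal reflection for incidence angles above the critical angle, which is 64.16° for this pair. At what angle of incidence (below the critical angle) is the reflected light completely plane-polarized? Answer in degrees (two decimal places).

sin θ_c = n₂/n₁, so n₂/n₁ = sin 64.16° = 0.9000.
Brewster: tan θ_B = n₂/n₁ = 0.9000.
θ_B = arctan(0.9000) = 41.99°.

θ_B ≈ 41.99°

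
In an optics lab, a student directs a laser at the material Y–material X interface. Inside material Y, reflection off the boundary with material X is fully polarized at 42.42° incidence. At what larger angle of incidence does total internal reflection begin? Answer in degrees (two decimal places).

θ_c ≈ 66.03°

n₂/n₁ = tan 42.42° = 0.9138; the critical angle satisfies sin θ_c = n₂/n₁.
θ_c = arcsin(0.9138) = 66.03°.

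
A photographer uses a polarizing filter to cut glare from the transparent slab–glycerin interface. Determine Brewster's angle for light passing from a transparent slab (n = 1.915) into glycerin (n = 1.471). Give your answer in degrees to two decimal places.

θ_B ≈ 37.53°

Here n₂/n₁ = 1.471/1.915 = 0.7681, and Brewster's law gives tan θ_B = n₂/n₁.
θ_B = arctan(0.7681) = 37.53°.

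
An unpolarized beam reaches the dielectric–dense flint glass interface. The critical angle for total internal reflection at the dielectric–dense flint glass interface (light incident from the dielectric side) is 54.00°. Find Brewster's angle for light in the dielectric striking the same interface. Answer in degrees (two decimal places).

n₂/n₁ = sin θ_c = sin 54.00° = 0.8090.
tan θ_B equals the same ratio, so θ_B = arctan(0.8090) = 38.97°.

θ_B ≈ 38.97°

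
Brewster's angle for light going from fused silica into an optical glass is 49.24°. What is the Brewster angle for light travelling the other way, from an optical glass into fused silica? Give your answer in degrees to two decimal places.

tan θ_B' = n₁/n₂ = 1/tan θ_B, so θ_B' = 90° − θ_B.
θ_B' = 90° − 49.24° = 40.76°.

θ_B' ≈ 40.76°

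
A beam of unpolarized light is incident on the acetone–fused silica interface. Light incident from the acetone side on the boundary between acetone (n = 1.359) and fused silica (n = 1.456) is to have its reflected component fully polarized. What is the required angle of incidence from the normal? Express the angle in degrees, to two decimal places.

θ_B ≈ 46.97°

Brewster's condition: tan θ_B = n₂/n₁ = 1.456/1.359 = 1.0714.
So θ_B = arctan 1.0714 = 46.97°.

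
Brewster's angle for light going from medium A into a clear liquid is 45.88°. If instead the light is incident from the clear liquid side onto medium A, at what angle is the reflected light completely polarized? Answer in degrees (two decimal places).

tan θ_B' = n₁/n₂ = 1/tan θ_B, so θ_B' = 90° − θ_B.
θ_B' = 90° − 45.88° = 44.12°.

θ_B' ≈ 44.12°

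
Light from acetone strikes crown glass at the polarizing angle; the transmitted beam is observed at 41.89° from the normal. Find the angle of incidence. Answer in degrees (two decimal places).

θ_B ≈ 48.11°

At Brewster's angle the reflected and refracted rays are perpendicular, so θ_B + θ_t = 90°.
So θ_B = 90° − θ_t = 90° − 41.89° = 48.11°.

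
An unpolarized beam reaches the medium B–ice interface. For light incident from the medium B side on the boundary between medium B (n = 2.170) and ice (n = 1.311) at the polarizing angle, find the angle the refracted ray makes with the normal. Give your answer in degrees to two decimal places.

θ_t ≈ 58.86°

tan θ_B = n₂/n₁ = 1.311/2.170 = 0.6041, so θ_B = 31.14°.
Since θ_B + θ_t = 90° at Brewster incidence, θ_t = 90° − 31.14° = 58.86°.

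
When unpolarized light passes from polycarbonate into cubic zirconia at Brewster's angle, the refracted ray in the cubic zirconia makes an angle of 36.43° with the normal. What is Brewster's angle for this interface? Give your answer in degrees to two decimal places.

θ_B ≈ 53.57°

At Brewster's angle the reflected and refracted rays are perpendicular, so θ_B + θ_t = 90°.
So θ_B = 90° − θ_t = 90° − 36.43° = 53.57°.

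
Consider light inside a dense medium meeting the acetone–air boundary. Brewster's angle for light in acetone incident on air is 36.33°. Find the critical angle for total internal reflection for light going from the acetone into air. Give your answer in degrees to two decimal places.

From Brewster, n₂/n₁ = tan θ_B = tan 36.33° = 0.7354.
Then sin θ_c = n₂/n₁ = 0.7354, so θ_c = arcsin 0.7354 = 47.34°.

θ_c ≈ 47.34°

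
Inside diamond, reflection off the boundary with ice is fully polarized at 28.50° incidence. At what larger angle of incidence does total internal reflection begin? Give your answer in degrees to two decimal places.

θ_c ≈ 32.89°

tan θ_B = n₂/n₁ = tan 28.50° = 0.5430.
Total internal reflection: sin θ_c = n₂/n₁ = 0.5430.
θ_c = arcsin(0.5430) = 32.89°.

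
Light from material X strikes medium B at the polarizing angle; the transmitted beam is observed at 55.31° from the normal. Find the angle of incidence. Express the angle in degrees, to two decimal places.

Since the reflected and refracted rays are at right angles at the polarizing angle, θ_B + θ_t = 90°.
So θ_B = 90° − θ_t = 90° − 55.31° = 34.69°.

θ_B ≈ 34.69°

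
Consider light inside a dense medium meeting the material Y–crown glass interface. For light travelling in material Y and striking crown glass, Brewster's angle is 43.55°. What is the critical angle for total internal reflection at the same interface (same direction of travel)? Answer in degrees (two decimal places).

n₂/n₁ = tan 43.55° = 0.9506; the critical angle satisfies sin θ_c = n₂/n₁.
θ_c = arcsin(0.9506) = 71.92°.

θ_c ≈ 71.92°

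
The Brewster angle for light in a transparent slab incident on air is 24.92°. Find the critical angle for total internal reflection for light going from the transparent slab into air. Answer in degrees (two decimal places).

From Brewster, n₂/n₁ = tan θ_B = tan 24.92° = 0.4646.
Then sin θ_c = n₂/n₁ = 0.4646, so θ_c = arcsin 0.4646 = 27.68°.

θ_c ≈ 27.68°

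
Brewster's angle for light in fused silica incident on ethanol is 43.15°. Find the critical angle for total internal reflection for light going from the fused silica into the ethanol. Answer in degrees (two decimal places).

n₂/n₁ = tan 43.15° = 0.9374; the critical angle satisfies sin θ_c = n₂/n₁.
θ_c = arcsin(0.9374) = 69.62°.

θ_c ≈ 69.62°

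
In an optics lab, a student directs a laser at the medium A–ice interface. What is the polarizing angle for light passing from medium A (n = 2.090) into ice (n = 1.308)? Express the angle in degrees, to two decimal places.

θ_B ≈ 32.04°

tan θ_B = n₂/n₁ = 1.308/2.090 = 0.6258.
θ_B = arctan(0.6258) = 32.04°.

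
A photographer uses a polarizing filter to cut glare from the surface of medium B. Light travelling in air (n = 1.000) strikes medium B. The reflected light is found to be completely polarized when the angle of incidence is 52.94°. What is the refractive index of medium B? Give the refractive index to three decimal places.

n ≈ 1.324

Brewster's law: tan θ_B = n₂/n₁ (light incident in air, refracted into medium B).
n₂ = n₁ tan θ_B = 1.000 × tan 52.94° = 1.324.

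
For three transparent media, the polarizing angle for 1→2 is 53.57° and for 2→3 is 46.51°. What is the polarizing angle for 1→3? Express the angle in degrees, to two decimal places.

tan θ_B(1→2) = n₂/n₁ = tan 53.57° = 1.3549.
tan θ_B(2→3) = n₃/n₂ = tan 46.51° = 1.0541.
n₃/n₁ = 1.4282. Then tan θ_B(1→3) = n₃/n₁, so θ_B(1→3) = arctan(1.4282) = 55.00°.

θ_B ≈ 55.00°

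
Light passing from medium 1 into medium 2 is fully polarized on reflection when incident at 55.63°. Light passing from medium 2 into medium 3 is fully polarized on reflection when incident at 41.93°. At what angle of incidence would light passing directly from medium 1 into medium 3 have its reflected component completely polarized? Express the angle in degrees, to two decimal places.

Each Brewster angle gives a ratio: n₂/n₁ = tan 55.63° = 1.4621, n₃/n₂ = tan 41.93° = 0.8982.
n₃/n₁ = 1.3133. Then tan θ_B(1→3) = n₃/n₁, so θ_B(1→3) = arctan(1.3133) = 52.71°.

θ_B ≈ 52.71°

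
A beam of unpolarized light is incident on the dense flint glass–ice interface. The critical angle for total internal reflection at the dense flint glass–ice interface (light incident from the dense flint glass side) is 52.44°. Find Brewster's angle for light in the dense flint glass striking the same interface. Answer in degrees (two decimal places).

At the critical angle sin θ_c = n₂/n₁, giving n₂/n₁ = sin 52.44° = 0.7927.
Then tan θ_B = n₂/n₁ = 0.7927, so θ_B = arctan 0.7927 = 38.40°.

θ_B ≈ 38.40°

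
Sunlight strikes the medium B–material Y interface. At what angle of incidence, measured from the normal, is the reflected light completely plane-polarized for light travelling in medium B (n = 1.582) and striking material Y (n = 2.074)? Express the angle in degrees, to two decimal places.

At Brewster's angle the reflected and refracted rays are perpendicular, which with Snell's law gives tan θ_B = n₂/n₁.
Here n₂/n₁ = 2.074/1.582 = 1.3110, and Brewster's law gives tan θ_B = n₂/n₁.
θ_B = arctan(1.3110) = 52.66°.

θ_B ≈ 52.66°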